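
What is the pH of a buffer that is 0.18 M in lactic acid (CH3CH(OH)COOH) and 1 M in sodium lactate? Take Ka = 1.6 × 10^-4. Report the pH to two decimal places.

pKa = −log(1.6 × 10^-4) = 3.796
Henderson–Hasselbalch: pH = pKa + log([CH3CH(OH)COO-]/[CH3CH(OH)COOH]) = 3.796 + log(1/0.18)
pH = 3.796 + (+0.745) = 4.54

pH = 4.54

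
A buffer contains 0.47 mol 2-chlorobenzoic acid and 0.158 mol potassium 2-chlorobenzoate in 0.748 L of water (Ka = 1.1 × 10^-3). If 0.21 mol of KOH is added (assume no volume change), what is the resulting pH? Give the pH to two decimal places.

pH = 3.11

OH- converts ClC6H4COOH to ClC6H4COO-: ClC6H4COOH → 0.26 mol, ClC6H4COO- → 0.368 mol.
pKa = −log(1.1 × 10^-3) = 2.959
pH = pKa + log([A⁻]/[HA]) = 2.959 + log(0.368/0.26) = 2.959 +0.151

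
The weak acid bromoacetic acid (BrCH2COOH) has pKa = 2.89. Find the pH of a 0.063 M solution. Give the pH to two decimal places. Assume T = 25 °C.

pH = 2.08

BrCH2COOH ⇌ BrCH2COO- + H+
Ka = 10^(−2.89) = 1.29 × 10^-3
From the ICE table, Ka = x²/(0.063 − x) = 1.29 × 10^-3.
Here C₀/Ka ≈ 48.8, so the small-x approximation fails. Use the quadratic:
x = (−Ka + √(Ka² + 4·Ka·C₀))/2 = 8.39 × 10^-3 M
pH = −log[H+] = −log(8.39 × 10^-3) = 2.08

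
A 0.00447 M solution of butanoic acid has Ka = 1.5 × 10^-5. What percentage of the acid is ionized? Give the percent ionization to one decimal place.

5.6%

CH3(CH2)2COOH ⇌ CH3(CH2)2COO- + H+; let x = [H+] at equilibrium.
Solve x² + 1.5e-05x − 6.71e-08 = 0 → x = 2.52 × 10^-4 M
Fraction ionized = 2.52 × 10^-4 / 0.00447 = 0.0564 → 5.6%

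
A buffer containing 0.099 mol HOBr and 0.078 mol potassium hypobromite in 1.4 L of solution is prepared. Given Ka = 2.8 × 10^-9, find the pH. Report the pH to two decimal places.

pH = 8.45

pKa = −log(2.8 × 10^-9) = 8.553
Henderson–Hasselbalch: pH = pKa + log([OBr-]/[HOBr]) = 8.553 + log(0.078/0.099)
pH = 8.553 + (-0.104) = 8.45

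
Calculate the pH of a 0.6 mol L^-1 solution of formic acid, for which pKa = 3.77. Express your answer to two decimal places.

pH = 2.00

HCOOH ⇌ HCOO- + H+
Ka = 10^(−3.77) = 1.70 × 10^-4
Ka = [H+]²/(0.6 − [H+]) = 1.70 × 10^-4
Neglecting [H+] in the denominator: [H+] = √(1.70 × 10^-4 × 0.6) = 1.01 × 10^-2 M
([H+]/C₀ = 1.7% < 5%, so the approximation holds.)
pH = −log(1.01 × 10^-2) = 2.00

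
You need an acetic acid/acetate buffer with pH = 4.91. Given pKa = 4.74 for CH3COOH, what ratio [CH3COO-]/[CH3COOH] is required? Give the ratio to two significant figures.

pH = pKa + log(r) ⇒ log(r) = 4.91 − 4.74 = +0.17
r = [CH3COO-]/[CH3COOH] = 10^(+0.17) = 1.48

ratio = 1.5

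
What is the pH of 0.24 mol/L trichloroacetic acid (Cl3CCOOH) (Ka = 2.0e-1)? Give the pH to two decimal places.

pH = 0.85

Cl3CCOOH ⇌ Cl3CCOO- + H+
From the ICE table, Ka = x²/(0.24 − x) = 2.0 × 10^-1.
x is not negligible relative to C₀; solve x² + 0.2·x − 0.048 = 0.
x = [−0.2 + √(0.2² + 0.192)]/2 = 1.41 × 10^-1 M
pH = −log(1.41 × 10^-1) = 0.85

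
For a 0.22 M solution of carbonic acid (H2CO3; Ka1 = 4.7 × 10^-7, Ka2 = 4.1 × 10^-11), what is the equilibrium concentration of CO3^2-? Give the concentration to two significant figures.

First ionization gives [H+] ≈ [HCO3-] = 3.22 × 10^-4 M.
Second step: Ka2 = [H+][CO3^2-]/[HCO3-] ≈ [CO3^2-] (since [H+] ≈ [HCO3-]).
So [CO3^2-] ≈ Ka2.

4.1 × 10^-11 M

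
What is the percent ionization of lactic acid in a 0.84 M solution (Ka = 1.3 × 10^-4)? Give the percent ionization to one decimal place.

1.2%

CH3CH(OH)COOH ⇌ CH3CH(OH)COO- + H+; let x = [H+] at equilibrium.
x ≈ √(Ka·C₀) = √(1.3 × 10^-4 × 0.84) = 1.04 × 10^-2 M
Fraction ionized = 1.04 × 10^-2 / 0.84 = 0.0124 → 1.2%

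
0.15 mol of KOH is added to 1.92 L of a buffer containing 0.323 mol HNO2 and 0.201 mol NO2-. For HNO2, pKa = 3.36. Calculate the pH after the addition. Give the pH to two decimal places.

pH = 3.67

After neutralization: n(HNO2) = 0.173 mol, n(NO2-) = 0.351 mol.
pH = pKa + log(n_NO2-/n_HNO2) = 3.36 + log(0.351/0.173) = 3.36 + (+0.307)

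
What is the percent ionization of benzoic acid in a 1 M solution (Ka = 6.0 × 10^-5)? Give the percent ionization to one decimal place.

0.8%

C6H5COOH ⇌ C6H5COO- + H+; let x = [H+] at equilibrium.
x ≈ √(Ka·C₀) = √(6.0 × 10^-5 × 1) = 7.75 × 10^-3 M
Fraction ionized = 7.75 × 10^-3 / 1 = 0.0077 → 0.8%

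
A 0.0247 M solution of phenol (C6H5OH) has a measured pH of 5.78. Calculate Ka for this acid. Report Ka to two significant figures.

Ka = 1.1 × 10^-10

[H+] = 10^(-5.78) = 1.66 × 10^-6 M
At equilibrium [HA] = 0.0247 − 1.66 × 10^-6 = 2.47 × 10^-2 M
Ka = [H+][A-]/[HA] = (1.66 × 10^-6)² / 2.47 × 10^-2 = 1.1 × 10^-10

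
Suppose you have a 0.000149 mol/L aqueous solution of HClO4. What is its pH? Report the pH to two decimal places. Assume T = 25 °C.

pH = 3.83

HClO4 is a strong acid and dissociates completely, so [H+] = 0.000149 M.
pH = -log(0.000149) = 3.83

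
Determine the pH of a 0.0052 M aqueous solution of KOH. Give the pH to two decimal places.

pH = 11.72

KOH is a strong base; [OH-] = 0.0052 M.
pOH = -log(0.0052) = 2.28
pH = 14.00 - 2.28 = 11.72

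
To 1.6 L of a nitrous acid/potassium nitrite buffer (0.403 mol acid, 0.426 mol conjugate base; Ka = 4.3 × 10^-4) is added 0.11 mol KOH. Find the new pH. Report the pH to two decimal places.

pH = 3.63

After neutralization: n(HNO2) = 0.293 mol, n(NO2-) = 0.536 mol.
pKa = −log(4.3 × 10^-4) = 3.367
Henderson–Hasselbalch with mole ratio 0.536/0.293: pH = 3.367 + (+0.262)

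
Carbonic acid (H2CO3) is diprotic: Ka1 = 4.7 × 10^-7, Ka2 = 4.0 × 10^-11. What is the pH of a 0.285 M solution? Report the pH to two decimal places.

Ka1 ≫ Ka2, so treat the first dissociation as the only significant source of H+.
Ka1 = x²/(0.285 − x) = 4.7 × 10^-7
x ≈ √(4.7 × 10^-7 × 0.285) = 3.66 × 10^-4 M
pH = −log(3.66 × 10^-4) = 3.44

pH = 3.44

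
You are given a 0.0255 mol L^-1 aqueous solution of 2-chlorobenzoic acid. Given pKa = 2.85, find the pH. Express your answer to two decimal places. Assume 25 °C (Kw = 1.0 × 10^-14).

ClC6H4COOH ⇌ ClC6H4COO- + H+
Ka = 10^(−2.85) = 1.41 × 10^-3
Ka = [H+]²/(0.0255 − [H+]) = 1.41 × 10^-3
[H+] is not negligible relative to C₀; solve [H+]² + 0.00141·[H+] − 3.6e-05 = 0.
[H+] = [−0.00141 + √(0.00141² + 0.000144)]/2 = 5.33 × 10^-3 M
pH = −log[H+] = −log(5.33 × 10^-3) = 2.27

pH = 2.27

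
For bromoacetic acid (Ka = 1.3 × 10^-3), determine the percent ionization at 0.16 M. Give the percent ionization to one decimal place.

BrCH2COOH ⇌ BrCH2COO- + H+; let x = [H+] at equilibrium.
Ka = x²/(C₀ − x); solving the quadratic gives x = 1.38 × 10^-2 M.
% ionization = x/C₀ × 100% = 1.38 × 10^-2/0.16 × 100% = 8.6%

8.6%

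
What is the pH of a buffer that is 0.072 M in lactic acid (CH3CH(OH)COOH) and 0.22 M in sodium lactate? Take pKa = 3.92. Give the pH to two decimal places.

Henderson–Hasselbalch: pH = pKa + log([CH3CH(OH)COO-]/[CH3CH(OH)COOH]) = 3.92 + log(0.22/0.072)
pH = 3.92 + (+0.485) = 4.41

pH = 4.41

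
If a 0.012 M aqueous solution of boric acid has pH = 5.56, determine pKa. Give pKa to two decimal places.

pKa = 9.20

[H+] = 10^(-5.56) = 2.75 × 10^-6 M
At equilibrium [HA] = 0.012 − 2.75 × 10^-6 = 1.20 × 10^-2 M
Ka = [H+][A-]/[HA] = (2.75 × 10^-6)² / 1.20 × 10^-2 = 6.30 × 10^-10
pKa = -log(6.30 × 10^-10) = 9.20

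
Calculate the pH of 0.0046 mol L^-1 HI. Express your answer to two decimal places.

pH = 2.34

HI is a strong acid and dissociates completely, so [H+] = 0.0046 M.
pH = -log(0.0046) = 2.34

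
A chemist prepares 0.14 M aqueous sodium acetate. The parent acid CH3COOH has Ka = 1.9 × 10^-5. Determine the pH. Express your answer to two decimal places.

CH3COO- is the conjugate base of the weak acid CH3COOH.
Kb = Kw/Ka = 1.0×10^-14 / 1.9 × 10^-5 = 5.26 × 10^-10
From the ICE table, Kb = [OH-]²/(0.14 − [OH-]) = 5.26 × 10^-10.
Neglecting [OH-] in the denominator: [OH-] = √(5.26 × 10^-10 × 0.14) = 8.58 × 10^-6 M
pOH = −log(8.58 × 10^-6) = 5.07; pH = 14.00 − 5.07 = 8.93

pH = 8.93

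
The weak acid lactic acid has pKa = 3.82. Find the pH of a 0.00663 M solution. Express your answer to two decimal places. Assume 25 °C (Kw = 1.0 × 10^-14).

CH3CH(OH)COOH ⇌ CH3CH(OH)COO- + H+
Ka = 10^(−3.82) = 1.51 × 10^-4
From the ICE table, Ka = [H+]²/(0.00663 − [H+]) = 1.51 × 10^-4.
The 5% rule fails; solving [H+]² + Ka·[H+] − Ka·C₀ = 0 exactly:
[H+] = [−0.000151 + √(0.000151² + 4e-06)]/2 = 9.28 × 10^-4 M
pH = −log[H+] = −log(9.28 × 10^-4) = 3.03

pH = 3.03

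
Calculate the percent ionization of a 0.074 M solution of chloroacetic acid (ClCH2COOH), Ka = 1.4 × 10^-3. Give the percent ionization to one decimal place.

12.8%

ClCH2COOH ⇌ ClCH2COO- + H+; let x = [H+] at equilibrium.
Ka = x²/(C₀ − x); solving the quadratic gives x = 9.50 × 10^-3 M.
Fraction ionized = 9.50 × 10^-3 / 0.074 = 0.1284 → 12.8%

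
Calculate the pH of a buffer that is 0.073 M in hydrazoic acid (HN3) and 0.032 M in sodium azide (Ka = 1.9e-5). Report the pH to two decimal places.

pH = 4.36

pKa = −log(1.9 × 10^-5) = 4.721
Henderson–Hasselbalch: pH = pKa + log([N3-]/[HN3]) = 4.721 + log(0.032/0.073)
pH = 4.721 + (-0.358) = 4.36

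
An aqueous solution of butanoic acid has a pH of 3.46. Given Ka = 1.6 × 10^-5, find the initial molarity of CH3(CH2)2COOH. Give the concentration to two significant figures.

[H+] = 10^(-3.46) = 3.47 × 10^-4 M = x
Ka = x²/(C₀ − x) ⇒ C₀ = x + x²/Ka
C₀ = 3.47 × 10^-4 + (3.47 × 10^-4)²/(1.6 × 10^-5) = 7.87 × 10^-3 M

C₀ = 7.9 × 10^-3 M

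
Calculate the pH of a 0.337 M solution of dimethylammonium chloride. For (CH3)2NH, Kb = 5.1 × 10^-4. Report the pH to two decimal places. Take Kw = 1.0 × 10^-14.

pH = 5.59

(CH3)2NH2+ is the conjugate acid of the weak base (CH3)2NH.
Ka = Kw/Kb = 1.0×10^-14 / 5.1 × 10^-4 = 1.96 × 10^-11
From the ICE table, Ka = x²/(0.337 − x) = 1.96 × 10^-11.
Since Ka ≪ C₀, x ≈ √(Ka·C₀) = 2.57 × 10^-6 M.
pH = −log[H+] = −log(2.57 × 10^-6) = 5.59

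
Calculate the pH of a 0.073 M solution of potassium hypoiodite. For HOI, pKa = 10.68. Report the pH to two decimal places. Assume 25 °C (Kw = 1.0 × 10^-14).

OI- is the conjugate base of the weak acid HOI.
Ka = 10^(−10.68) = 2.09 × 10^-11
Kb = Kw/Ka = 1.0×10^-14 / 2.09 × 10^-11 = 4.78 × 10^-4
Kb = [OH-]²/(0.073 − [OH-]) = 4.78 × 10^-4
The 5% rule fails; solving [OH-]² + Kb·[OH-] − Kb·C₀ = 0 exactly:
[OH-] = [−0.000478 + √(0.000478² + 0.00014)]/2 = 5.67 × 10^-3 M
pOH = 2.25, so pH = 14.00 − pOH = 11.75

pH = 11.75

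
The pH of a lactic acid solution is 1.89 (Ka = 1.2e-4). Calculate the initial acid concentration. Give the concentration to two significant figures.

C₀ = 1.4 M

[H+] = 10^(-1.89) = 1.29 × 10^-2 M = x
Ka = x²/(C₀ − x) ⇒ C₀ = x + x²/Ka
C₀ = 1.29 × 10^-2 + (1.29 × 10^-2)²/(1.2 × 10^-4) = 1.40 M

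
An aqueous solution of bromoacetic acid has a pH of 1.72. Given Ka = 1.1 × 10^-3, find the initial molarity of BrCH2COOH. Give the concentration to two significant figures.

[H+] = 10^(-1.72) = 1.91 × 10^-2 M = x
Ka = x²/(C₀ − x) ⇒ C₀ = x + x²/Ka
C₀ = 1.91 × 10^-2 + (1.91 × 10^-2)²/(1.1 × 10^-3) = 3.51 × 10^-1 M

C₀ = 3.5 × 10^-1 M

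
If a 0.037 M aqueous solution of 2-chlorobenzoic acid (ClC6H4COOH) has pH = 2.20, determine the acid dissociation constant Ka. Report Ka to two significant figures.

Ka = 1.3 × 10^-3

[H+] = 10^(-2.20) = 6.31 × 10^-3 M
At equilibrium [HA] = 0.037 − 6.31 × 10^-3 = 3.07 × 10^-2 M
Ka = [H+][A-]/[HA] = (6.31 × 10^-3)² / 3.07 × 10^-2 = 1.3 × 10^-3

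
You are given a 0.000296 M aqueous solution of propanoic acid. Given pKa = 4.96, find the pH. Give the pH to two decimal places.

pH = 4.29

CH3CH2COOH ⇌ CH3CH2COO- + H+
Ka = 10^(−4.96) = 1.10 × 10^-5
Ka = x²/(0.000296 − x) = 1.10 × 10^-5
x is not negligible relative to C₀; solve x² + 1.1e-05·x − 3.26e-09 = 0.
x = [−1.1e-05 + √(1.1e-05² + 1.3e-08)]/2 = 5.18 × 10^-5 M
pH = −log[H+] = −log(5.18 × 10^-5) = 4.29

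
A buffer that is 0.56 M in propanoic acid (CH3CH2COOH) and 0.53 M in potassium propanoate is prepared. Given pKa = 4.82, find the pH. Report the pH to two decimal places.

pH = 4.80

pH = pKa + log([A⁻]/[HA]) = 4.82 + log(0.53/0.56)
pH = 4.82 + (-0.024) = 4.80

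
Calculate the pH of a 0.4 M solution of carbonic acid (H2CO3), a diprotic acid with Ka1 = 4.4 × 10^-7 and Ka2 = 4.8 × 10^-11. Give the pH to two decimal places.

pH = 3.38

Ka1 ≫ Ka2, so treat the first dissociation as the only significant source of H+.
Ka1 = x²/(0.4 − x) = 4.4 × 10^-7
x ≈ √(4.4 × 10^-7 × 0.4) = 4.20 × 10^-4 M
pH = −log(4.20 × 10^-4) = 3.38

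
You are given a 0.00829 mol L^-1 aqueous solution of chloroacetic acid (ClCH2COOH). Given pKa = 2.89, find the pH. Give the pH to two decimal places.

pH = 2.57

ClCH2COOH ⇌ ClCH2COO- + H+
Ka = 10^(−2.89) = 1.29 × 10^-3
From the ICE table, Ka = [H+]²/(0.00829 − [H+]) = 1.29 × 10^-3.
[H+] is not negligible relative to C₀; solve [H+]² + 0.00129·[H+] − 1.07e-05 = 0.
[H+] = [−0.00129 + √(0.00129² + 4.28e-05)]/2 = 2.69 × 10^-3 M
pH = −log(2.69 × 10^-3) = 2.57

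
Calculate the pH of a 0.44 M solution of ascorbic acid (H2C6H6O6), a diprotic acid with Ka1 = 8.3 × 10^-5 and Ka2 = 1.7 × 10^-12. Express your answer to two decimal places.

Ka1 ≫ Ka2, so treat the first dissociation as the only significant source of H+.
Ka1 = x²/(0.44 − x) = 8.3 × 10^-5
x ≈ √(8.3 × 10^-5 × 0.44) = 6.04 × 10^-3 M
pH = −log(6.04 × 10^-3) = 2.22

pH = 2.22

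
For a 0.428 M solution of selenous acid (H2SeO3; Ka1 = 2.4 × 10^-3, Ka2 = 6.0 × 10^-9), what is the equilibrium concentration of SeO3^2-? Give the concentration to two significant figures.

First ionization gives [H+] ≈ [HSeO3-] = 3.09 × 10^-2 M.
Second step: Ka2 = [H+][SeO3^2-]/[HSeO3-] ≈ [SeO3^2-] (since [H+] ≈ [HSeO3-]).
So [SeO3^2-] ≈ Ka2.

6.0 × 10^-9 M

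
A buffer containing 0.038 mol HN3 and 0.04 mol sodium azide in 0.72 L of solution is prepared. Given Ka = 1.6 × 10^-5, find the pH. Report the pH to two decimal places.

pKa = −log(1.6 × 10^-5) = 4.796
pH = pKa + log([A⁻]/[HA]) = 4.796 + log(0.04/0.038)
pH = 4.796 + (+0.022) = 4.82

pH = 4.82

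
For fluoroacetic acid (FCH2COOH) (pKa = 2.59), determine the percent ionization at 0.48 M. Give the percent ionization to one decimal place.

7.1%

FCH2COOH ⇌ FCH2COO- + H+; let x = [H+] at equilibrium.
Ka = 10^(−2.59) = 2.57 × 10^-3
Ka = x²/(C₀ − x); solving the quadratic gives x = 3.39 × 10^-2 M.
Fraction ionized = 3.39 × 10^-2 / 0.48 = 0.0706 → 7.1%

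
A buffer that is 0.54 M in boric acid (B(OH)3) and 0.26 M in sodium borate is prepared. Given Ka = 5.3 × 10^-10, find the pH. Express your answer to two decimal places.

pH = 8.96

pKa = −log(5.3 × 10^-10) = 9.276
pH = pKa + log([A⁻]/[HA]) = 9.276 + log(0.26/0.54)
pH = 9.276 + (-0.317) = 8.96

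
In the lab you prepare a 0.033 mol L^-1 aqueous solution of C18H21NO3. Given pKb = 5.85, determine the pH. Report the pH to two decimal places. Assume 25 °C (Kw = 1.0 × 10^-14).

pH = 10.33

C18H21NO3 + H2O ⇌ C18H22NO3+ + OH-
Kb = 10^(−5.85) = 1.41 × 10^-6
Kb = x²/(0.033 − x) = 1.41 × 10^-6
Since Kb ≪ C₀, x ≈ √(Kb·C₀) = 2.16 × 10^-4 M.
pOH = 3.67, so pH = 14.00 − pOH = 10.33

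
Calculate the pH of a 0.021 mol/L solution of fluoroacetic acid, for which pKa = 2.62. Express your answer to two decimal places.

FCH2COOH ⇌ FCH2COO- + H+
Ka = 10^(−2.62) = 2.40 × 10^-3
Ka = x²/(0.021 − x) = 2.40 × 10^-3
x is not negligible relative to C₀; solve x² + 0.0024·x − 5.04e-05 = 0.
x = [−0.0024 + √(0.0024² + 0.000202)]/2 = 6.00 × 10^-3 M
pH = −log(6.00 × 10^-3) = 2.22

pH = 2.22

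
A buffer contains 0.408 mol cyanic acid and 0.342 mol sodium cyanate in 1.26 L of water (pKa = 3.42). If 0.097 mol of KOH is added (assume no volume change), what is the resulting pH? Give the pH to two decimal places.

pH = 3.57

OH- converts HOCN to OCN-: HOCN → 0.311 mol, OCN- → 0.439 mol.
pH = pKa + log([A⁻]/[HA]) = 3.42 + log(0.439/0.311) = 3.42 +0.150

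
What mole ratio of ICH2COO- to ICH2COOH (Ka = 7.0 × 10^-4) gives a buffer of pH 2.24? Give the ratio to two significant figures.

pKa = -log(7.0 × 10^-4) = 3.155
pH = pKa + log(r) ⇒ log(r) = 2.24 − 3.155 = -0.915
r = [ICH2COO-]/[ICH2COOH] = 10^(-0.915) = 0.122

ratio = 0.12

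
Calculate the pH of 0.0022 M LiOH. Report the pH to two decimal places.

pH = 11.34

LiOH is a strong base; [OH-] = 0.0022 M.
pOH = -log(0.0022) = 2.66
pH = 14.00 - 2.66 = 11.34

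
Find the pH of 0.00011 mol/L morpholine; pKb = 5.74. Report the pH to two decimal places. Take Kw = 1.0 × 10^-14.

pH = 9.12

C4H8ONH + H2O ⇌ C4H8ONH2+ + OH-
Kb = 10^(−5.74) = 1.82 × 10^-6
Kb = x²/(0.00011 − x) = 1.82 × 10^-6
The 5% rule fails; solving x² + Kb·x − Kb·C₀ = 0 exactly:
x = [−1.82e-06 + √(1.82e-06² + 8.01e-10)]/2 = 1.33 × 10^-5 M
pOH = −log(1.33 × 10^-5) = 4.88; pH = 14.00 − 4.88 = 9.12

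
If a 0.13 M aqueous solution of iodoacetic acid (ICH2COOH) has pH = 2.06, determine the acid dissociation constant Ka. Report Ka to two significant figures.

Ka = 6.3 × 10^-4

[H+] = 10^(-2.06) = 8.71 × 10^-3 M
At equilibrium [HA] = 0.13 − 8.71 × 10^-3 = 1.21 × 10^-1 M
Ka = [H+][A-]/[HA] = (8.71 × 10^-3)² / 1.21 × 10^-1 = 6.3 × 10^-4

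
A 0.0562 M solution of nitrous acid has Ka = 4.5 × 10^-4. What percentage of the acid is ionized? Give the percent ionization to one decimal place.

8.6%

HNO2 ⇌ NO2- + H+; let x = [H+] at equilibrium.
Ka = x²/(C₀ − x); solving the quadratic gives x = 4.81 × 10^-3 M.
Fraction ionized = 4.81 × 10^-3 / 0.0562 = 0.0856 → 8.6%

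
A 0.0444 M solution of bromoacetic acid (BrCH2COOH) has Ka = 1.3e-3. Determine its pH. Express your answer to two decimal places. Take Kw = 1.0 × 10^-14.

BrCH2COOH ⇌ BrCH2COO- + H+
Ka = [H+]²/(0.0444 − [H+]) = 1.3 × 10^-3
[H+] is not negligible relative to C₀; solve [H+]² + 0.0013·[H+] − 5.77e-05 = 0.
[H+] = [−0.0013 + √(0.0013² + 0.000231)]/2 = 6.98 × 10^-3 M
pH = −log[H+] = −log(6.98 × 10^-3) = 2.16

pH = 2.16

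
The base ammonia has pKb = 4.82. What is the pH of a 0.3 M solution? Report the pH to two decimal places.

pH = 11.33

NH3 + H2O ⇌ NH4+ + OH-
Kb = 10^(−4.82) = 1.51 × 10^-5
From the ICE table, Kb = x²/(0.3 − x) = 1.51 × 10^-5.
Neglecting x in the denominator: x = √(1.51 × 10^-5 × 0.3) = 2.13 × 10^-3 M
pOH = 2.67, so pH = 14.00 − pOH = 11.33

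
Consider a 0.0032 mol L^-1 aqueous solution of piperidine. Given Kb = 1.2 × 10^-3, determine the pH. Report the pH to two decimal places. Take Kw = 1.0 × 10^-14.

pH = 11.16

C5H10NH + H2O ⇌ C5H10NH2+ + OH-
From the ICE table, Kb = [OH-]²/(0.0032 − [OH-]) = 1.2 × 10^-3.
The 5% rule fails; solving [OH-]² + Kb·[OH-] − Kb·C₀ = 0 exactly:
[OH-] = [−0.0012 + √(0.0012² + 1.54e-05)]/2 = 1.45 × 10^-3 M
pOH = 2.84, so pH = 14.00 − pOH = 11.16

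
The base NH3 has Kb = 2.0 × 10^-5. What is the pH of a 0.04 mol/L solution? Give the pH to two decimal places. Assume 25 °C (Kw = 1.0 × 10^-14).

NH3 + H2O ⇌ NH4+ + OH-
Kb = x²/(0.04 − x) = 2.0 × 10^-5
Since Kb ≪ C₀, x ≈ √(Kb·C₀) = 8.94 × 10^-4 M.
(x/C₀ = 2.2% < 5%, so the approximation holds.)
pOH = −log(8.94 × 10^-4) = 3.05; pH = 14.00 − 3.05 = 10.95

pH = 10.95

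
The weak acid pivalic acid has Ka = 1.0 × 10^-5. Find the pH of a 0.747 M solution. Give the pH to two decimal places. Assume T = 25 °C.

pH = 2.56

(CH3)3CCOOH ⇌ (CH3)3CCOO- + H+
From the ICE table, Ka = x²/(0.747 − x) = 1.0 × 10^-5.
Assume x ≪ 0.747: x ≈ √(1.0 × 10^-5 × 0.747) = 2.73 × 10^-3 M
(x/C₀ = 0.37% < 5%, so the approximation holds.)
pH = −log[H+] = −log(2.73 × 10^-3) = 2.56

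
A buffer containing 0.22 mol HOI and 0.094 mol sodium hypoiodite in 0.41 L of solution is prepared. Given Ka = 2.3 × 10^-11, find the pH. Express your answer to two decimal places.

pH = 10.27

pKa = −log(2.3 × 10^-11) = 10.638
Henderson–Hasselbalch: pH = pKa + log([OI-]/[HOI]) = 10.638 + log(0.094/0.22)
pH = 10.638 + (-0.369) = 10.27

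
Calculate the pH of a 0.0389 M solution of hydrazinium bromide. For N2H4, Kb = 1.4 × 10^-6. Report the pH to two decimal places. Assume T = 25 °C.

N2H5+ is the conjugate acid of the weak base N2H4.
Ka = Kw/Kb = 1.0×10^-14 / 1.4 × 10^-6 = 7.14 × 10^-9
Let x = [H+] at equilibrium. Ka = x²/(0.0389 − x).
Since Ka ≪ C₀, x ≈ √(Ka·C₀) = 1.67 × 10^-5 M.
pH = −log(1.67 × 10^-5) = 4.78

pH = 4.78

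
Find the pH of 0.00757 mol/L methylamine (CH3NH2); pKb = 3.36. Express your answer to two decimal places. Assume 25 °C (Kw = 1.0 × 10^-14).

pH = 11.21

CH3NH2 + H2O ⇌ CH3NH3+ + OH-
Kb = 10^(−3.36) = 4.37 × 10^-4
Let x = [OH-] at equilibrium. Kb = x²/(0.00757 − x).
x is not negligible relative to C₀; solve x² + 0.000437·x − 3.31e-06 = 0.
x = [−0.000437 + √(0.000437² + 1.32e-05)]/2 = 1.61 × 10^-3 M
pOH = 2.79, so pH = 14.00 − pOH = 11.21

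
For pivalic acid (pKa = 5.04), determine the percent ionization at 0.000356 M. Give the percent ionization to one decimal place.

(CH3)3CCOOH ⇌ (CH3)3CCOO- + H+; let x = [H+] at equilibrium.
Ka = 10^(−5.04) = 9.12 × 10^-6
Solve x² + 9.12e-06x − 3.25e-09 = 0 → x = 5.26 × 10^-5 M
Fraction ionized = 5.26 × 10^-5 / 0.000356 = 0.1478 → 14.8%

14.8%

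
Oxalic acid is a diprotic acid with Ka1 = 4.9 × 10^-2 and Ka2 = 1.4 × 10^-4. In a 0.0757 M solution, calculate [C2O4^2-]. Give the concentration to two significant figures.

1.4 × 10^-4 M

First ionization gives [H+] ≈ [HC2O4-] = 4.11 × 10^-2 M.
Second step: Ka2 = [H+][C2O4^2-]/[HC2O4-] ≈ [C2O4^2-] (since [H+] ≈ [HC2O4-]).
So [C2O4^2-] ≈ Ka2.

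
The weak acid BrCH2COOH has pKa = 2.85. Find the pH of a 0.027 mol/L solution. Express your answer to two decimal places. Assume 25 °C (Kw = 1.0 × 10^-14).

pH = 2.26

BrCH2COOH ⇌ BrCH2COO- + H+
Ka = 10^(−2.85) = 1.41 × 10^-3
Ka = [H+]²/(0.027 − [H+]) = 1.41 × 10^-3
The 5% rule fails; solving [H+]² + Ka·[H+] − Ka·C₀ = 0 exactly:
[H+] = (−Ka + √(Ka² + 4·Ka·C₀))/2 = 5.51 × 10^-3 M
pH = −log[H+] = −log(5.51 × 10^-3) = 2.26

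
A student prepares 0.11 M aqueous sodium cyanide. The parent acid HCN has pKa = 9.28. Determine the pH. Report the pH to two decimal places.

pH = 11.16

CN- is the conjugate base of the weak acid HCN.
Ka = 10^(−9.28) = 5.25 × 10^-10
Kb = Kw/Ka = 1.0×10^-14 / 5.25 × 10^-10 = 1.90 × 10^-5
Kb = [OH-]²/(0.11 − [OH-]) = 1.90 × 10^-5
Neglecting [OH-] in the denominator: [OH-] = √(1.90 × 10^-5 × 0.11) = 1.45 × 10^-3 M
pOH = 2.84, so pH = 14.00 − pOH = 11.16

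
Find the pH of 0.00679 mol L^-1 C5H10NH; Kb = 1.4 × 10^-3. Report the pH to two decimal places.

pH = 11.39

C5H10NH + H2O ⇌ C5H10NH2+ + OH-
Kb = [OH-]²/(0.00679 − [OH-]) = 1.4 × 10^-3
The 5% rule fails; solving [OH-]² + Kb·[OH-] − Kb·C₀ = 0 exactly:
[OH-] = [−0.0014 + √(0.0014² + 3.8e-05)]/2 = 2.46 × 10^-3 M
pOH = 2.61, so pH = 14.00 − pOH = 11.39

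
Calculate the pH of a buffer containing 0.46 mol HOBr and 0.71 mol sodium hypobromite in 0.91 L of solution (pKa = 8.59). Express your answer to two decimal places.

Using pH = pKa + log([base]/[acid]) with [base]/[acid] = 0.71/0.46:
pH = 8.59 + (+0.189) = 8.78

pH = 8.78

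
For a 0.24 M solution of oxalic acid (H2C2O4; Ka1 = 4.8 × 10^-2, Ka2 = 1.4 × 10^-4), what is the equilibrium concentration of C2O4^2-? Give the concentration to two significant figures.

First ionization gives [H+] ≈ [HC2O4-] = 8.60 × 10^-2 M.
Second step: Ka2 = [H+][C2O4^2-]/[HC2O4-] ≈ [C2O4^2-] (since [H+] ≈ [HC2O4-]).
So [C2O4^2-] ≈ Ka2.

1.4 × 10^-4 M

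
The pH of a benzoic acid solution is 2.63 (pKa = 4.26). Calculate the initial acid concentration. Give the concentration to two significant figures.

[H+] = 10^(-2.63) = 2.34 × 10^-3 M = x
Ka = 10^(−4.26) = 5.50 × 10^-5
Ka = x²/(C₀ − x) ⇒ C₀ = x + x²/Ka
C₀ = 2.34 × 10^-3 + (2.34 × 10^-3)²/(5.50 × 10^-5) = 1.02 × 10^-1 M

C₀ = 1.0 × 10^-1 M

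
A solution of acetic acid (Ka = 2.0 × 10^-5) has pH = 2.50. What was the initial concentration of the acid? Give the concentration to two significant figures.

C₀ = 5.0 × 10^-1 M

[H+] = 10^(-2.50) = 3.16 × 10^-3 M = x
Ka = x²/(C₀ − x) ⇒ C₀ = x + x²/Ka
C₀ = 3.16 × 10^-3 + (3.16 × 10^-3)²/(2.0 × 10^-5) = 5.02 × 10^-1 M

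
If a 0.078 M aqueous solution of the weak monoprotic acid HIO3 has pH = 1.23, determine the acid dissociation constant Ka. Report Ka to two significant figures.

[H+] = 10^(-1.23) = 5.89 × 10^-2 M
At equilibrium [HA] = 0.078 − 5.89 × 10^-2 = 1.91 × 10^-2 M
Ka = [H+][A-]/[HA] = (5.89 × 10^-2)² / 1.91 × 10^-2 = 1.8 × 10^-1

Ka = 1.8 × 10^-1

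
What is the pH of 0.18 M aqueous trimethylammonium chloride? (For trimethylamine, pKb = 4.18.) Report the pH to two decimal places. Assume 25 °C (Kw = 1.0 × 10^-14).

(CH3)3NH+ is the conjugate acid of the weak base (CH3)3N.
Kb = 10^(−4.18) = 6.61 × 10^-5
Ka = Kw/Kb = 1.0×10^-14 / 6.61 × 10^-5 = 1.51 × 10^-10
From the ICE table, Ka = [H+]²/(0.18 − [H+]) = 1.51 × 10^-10.
Neglecting [H+] in the denominator: [H+] = √(1.51 × 10^-10 × 0.18) = 5.21 × 10^-6 M
([H+]/C₀ = 0.0029% < 5%, so the approximation holds.)
pH = −log[H+] = −log(5.21 × 10^-6) = 5.28

pH = 5.28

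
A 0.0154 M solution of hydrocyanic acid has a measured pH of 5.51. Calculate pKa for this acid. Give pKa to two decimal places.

pKa = 9.21

[H+] = 10^(-5.51) = 3.09 × 10^-6 M
At equilibrium [HA] = 0.0154 − 3.09 × 10^-6 = 1.54 × 10^-2 M
Ka = [H+][A-]/[HA] = (3.09 × 10^-6)² / 1.54 × 10^-2 = 6.20 × 10^-10
pKa = -log(6.20 × 10^-10) = 9.21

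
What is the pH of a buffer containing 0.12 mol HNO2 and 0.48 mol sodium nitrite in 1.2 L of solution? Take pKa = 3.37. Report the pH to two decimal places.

pH = pKa + log([A⁻]/[HA]) = 3.37 + log(0.48/0.12)
pH = 3.37 + (+0.602) = 3.97

pH = 3.97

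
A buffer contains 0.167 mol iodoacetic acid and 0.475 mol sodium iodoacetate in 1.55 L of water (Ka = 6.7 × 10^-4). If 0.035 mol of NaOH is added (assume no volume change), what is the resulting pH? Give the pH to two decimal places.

OH- converts ICH2COOH to ICH2COO-: ICH2COOH → 0.132 mol, ICH2COO- → 0.51 mol.
pKa = −log(6.7 × 10^-4) = 3.174
pH = pKa + log(n_ICH2COO-/n_ICH2COOH) = 3.174 + log(0.51/0.132) = 3.174 + (+0.587)

pH = 3.76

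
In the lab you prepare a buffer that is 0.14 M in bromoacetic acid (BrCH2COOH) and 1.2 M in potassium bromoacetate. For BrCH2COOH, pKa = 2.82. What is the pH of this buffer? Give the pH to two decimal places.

Henderson–Hasselbalch: pH = pKa + log([BrCH2COO-]/[BrCH2COOH]) = 2.82 + log(1.2/0.14)
pH = 2.82 + (+0.933) = 3.75

pH = 3.75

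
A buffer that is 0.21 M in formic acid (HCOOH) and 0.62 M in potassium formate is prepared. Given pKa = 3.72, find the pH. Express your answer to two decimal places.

pH = 4.19

Henderson–Hasselbalch: pH = pKa + log([HCOO-]/[HCOOH]) = 3.72 + log(0.62/0.21)
pH = 3.72 + (+0.470) = 4.19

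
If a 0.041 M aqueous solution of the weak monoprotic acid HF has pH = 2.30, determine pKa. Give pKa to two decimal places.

[H+] = 10^(-2.30) = 5.01 × 10^-3 M
At equilibrium [HA] = 0.041 − 5.01 × 10^-3 = 3.60 × 10^-2 M
Ka = [H+][A-]/[HA] = (5.01 × 10^-3)² / 3.60 × 10^-2 = 6.97 × 10^-4
pKa = -log(6.97 × 10^-4) = 3.16

pKa = 3.16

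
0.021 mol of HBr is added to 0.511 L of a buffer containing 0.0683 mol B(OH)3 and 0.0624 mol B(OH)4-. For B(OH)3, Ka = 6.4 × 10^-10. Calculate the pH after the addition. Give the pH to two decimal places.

pH = 8.86

After neutralization: n(B(OH)3) = 0.0893 mol, n(B(OH)4-) = 0.0414 mol.
pKa = −log(6.4 × 10^-10) = 9.194
Henderson–Hasselbalch with mole ratio 0.0414/0.0893: pH = 9.194 + (-0.334)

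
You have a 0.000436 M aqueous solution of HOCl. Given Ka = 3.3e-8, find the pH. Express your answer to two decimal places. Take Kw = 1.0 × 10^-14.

HOCl ⇌ OCl- + H+
From the ICE table, Ka = x²/(0.000436 − x) = 3.3 × 10^-8.
Since Ka ≪ C₀, x ≈ √(Ka·C₀) = 3.79 × 10^-6 M.
pH = −log(3.79 × 10^-6) = 5.42

pH = 5.42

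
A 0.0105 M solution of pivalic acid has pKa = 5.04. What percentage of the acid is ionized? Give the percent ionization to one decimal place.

2.9%

(CH3)3CCOOH ⇌ (CH3)3CCOO- + H+; let x = [H+] at equilibrium.
Ka = 10^(−5.04) = 9.12 × 10^-6
x ≈ √(Ka·C₀) = √(9.12 × 10^-6 × 0.0105) = 3.09 × 10^-4 M
% ionization = x/C₀ × 100% = 3.09 × 10^-4/0.0105 × 100% = 2.9%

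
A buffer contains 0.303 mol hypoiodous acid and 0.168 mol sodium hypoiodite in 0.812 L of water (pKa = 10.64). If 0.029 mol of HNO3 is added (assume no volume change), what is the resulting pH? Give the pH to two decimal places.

Added H+ converts OI- to HOI: HOI → 0.332 mol, OI- → 0.139 mol.
Henderson–Hasselbalch with mole ratio 0.139/0.332: pH = 10.64 + (-0.378)

pH = 10.26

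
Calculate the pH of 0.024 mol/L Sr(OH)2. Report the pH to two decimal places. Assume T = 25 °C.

Sr(OH)2 is a strong base (each formula unit releases 2 OH-); [OH-] = 0.048 M.
pOH = -log(0.048) = 1.32
pH = 14.00 - 1.32 = 12.68

pH = 12.68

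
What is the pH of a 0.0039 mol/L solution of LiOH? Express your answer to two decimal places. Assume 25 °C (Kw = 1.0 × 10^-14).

LiOH is a strong base; [OH-] = 0.0039 M.
pOH = -log(0.0039) = 2.41
pH = 14.00 - 2.41 = 11.59

pH = 11.59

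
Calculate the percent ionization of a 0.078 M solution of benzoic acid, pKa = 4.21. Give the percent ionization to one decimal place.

2.8%

C6H5COOH ⇌ C6H5COO- + H+; let x = [H+] at equilibrium.
Ka = 10^(−4.21) = 6.17 × 10^-5
x ≈ √(Ka·C₀) = √(6.17 × 10^-5 × 0.078) = 2.19 × 10^-3 M
Fraction ionized = 2.19 × 10^-3 / 0.078 = 0.0281 → 2.8%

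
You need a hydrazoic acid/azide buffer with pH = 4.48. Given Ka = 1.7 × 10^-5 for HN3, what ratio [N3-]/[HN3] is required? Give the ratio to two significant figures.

pKa = -log(1.7 × 10^-5) = 4.770
pH = pKa + log(r) ⇒ log(r) = 4.48 − 4.770 = -0.290
r = [N3-]/[HN3] = 10^(-0.290) = 0.513

ratio = 0.51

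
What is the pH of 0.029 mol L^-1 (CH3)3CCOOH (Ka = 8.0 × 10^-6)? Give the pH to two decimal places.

(CH3)3CCOOH ⇌ (CH3)3CCOO- + H+
Let x = [H+] at equilibrium. Ka = x²/(0.029 − x).
Since Ka ≪ C₀, x ≈ √(Ka·C₀) = 4.82 × 10^-4 M.
pH = −log[H+] = −log(4.82 × 10^-4) = 3.32

pH = 3.32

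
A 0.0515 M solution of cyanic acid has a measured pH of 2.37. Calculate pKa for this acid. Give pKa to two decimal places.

pKa = 3.41

[H+] = 10^(-2.37) = 4.27 × 10^-3 M
At equilibrium [HA] = 0.0515 − 4.27 × 10^-3 = 4.72 × 10^-2 M
Ka = [H+][A-]/[HA] = (4.27 × 10^-3)² / 4.72 × 10^-2 = 3.86 × 10^-4
pKa = -log(3.86 × 10^-4) = 3.41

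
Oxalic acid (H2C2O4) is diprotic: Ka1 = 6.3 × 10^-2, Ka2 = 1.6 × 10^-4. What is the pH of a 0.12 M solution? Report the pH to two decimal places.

Since Ka1 ≫ Ka2, the first ionization dominates [H+].
Ka1 = x²/(0.12 − x) = 6.3 × 10^-2
Solving the quadratic: x = (−Ka1 + √(Ka1² + 4·Ka1·C₀))/2 = 6.10 × 10^-2 M
pH = −log(6.10 × 10^-2) = 1.21

pH = 1.21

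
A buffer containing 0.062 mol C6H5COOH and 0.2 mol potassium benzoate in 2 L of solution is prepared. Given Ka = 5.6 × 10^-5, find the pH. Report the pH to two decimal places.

pKa = −log(5.6 × 10^-5) = 4.252
Henderson–Hasselbalch: pH = pKa + log([C6H5COO-]/[C6H5COOH]) = 4.252 + log(0.2/0.062)
pH = 4.252 + (+0.509) = 4.76

pH = 4.76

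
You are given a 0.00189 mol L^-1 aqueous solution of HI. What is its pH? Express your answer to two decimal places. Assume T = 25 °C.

pH = 2.72

HI is a strong acid and dissociates completely, so [H+] = 0.00189 M.
pH = -log(0.00189) = 2.72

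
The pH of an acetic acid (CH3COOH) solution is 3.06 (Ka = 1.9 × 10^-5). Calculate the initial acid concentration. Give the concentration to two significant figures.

[H+] = 10^(-3.06) = 8.71 × 10^-4 M = x
Ka = x²/(C₀ − x) ⇒ C₀ = x + x²/Ka
C₀ = 8.71 × 10^-4 + (8.71 × 10^-4)²/(1.9 × 10^-5) = 4.08 × 10^-2 M

C₀ = 4.1 × 10^-2 M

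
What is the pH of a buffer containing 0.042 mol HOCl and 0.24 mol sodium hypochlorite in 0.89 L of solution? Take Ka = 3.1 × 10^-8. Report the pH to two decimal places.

pH = 8.27

pKa = −log(3.1 × 10^-8) = 7.509
Using pH = pKa + log([base]/[acid]) with [base]/[acid] = 0.24/0.042:
pH = 7.509 + (+0.757) = 8.27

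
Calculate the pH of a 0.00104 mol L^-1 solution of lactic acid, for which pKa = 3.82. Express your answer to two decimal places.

pH = 3.48

CH3CH(OH)COOH ⇌ CH3CH(OH)COO- + H+
Ka = 10^(−3.82) = 1.51 × 10^-4
Ka = x²/(0.00104 − x) = 1.51 × 10^-4
The 5% rule fails; solving x² + Ka·x − Ka·C₀ = 0 exactly:
x = (−Ka + √(Ka² + 4·Ka·C₀))/2 = 3.28 × 10^-4 M
pH = −log[H+] = −log(3.28 × 10^-4) = 3.48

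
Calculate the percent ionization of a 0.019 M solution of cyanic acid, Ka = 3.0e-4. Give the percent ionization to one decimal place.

HOCN ⇌ OCN- + H+; let x = [H+] at equilibrium.
Ka = x²/(C₀ − x); solving the quadratic gives x = 2.24 × 10^-3 M.
% ionization = x/C₀ × 100% = 2.24 × 10^-3/0.019 × 100% = 11.8%

11.8%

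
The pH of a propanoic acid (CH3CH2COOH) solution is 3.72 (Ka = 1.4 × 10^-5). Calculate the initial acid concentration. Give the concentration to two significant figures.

[H+] = 10^(-3.72) = 1.91 × 10^-4 M = x
Ka = x²/(C₀ − x) ⇒ C₀ = x + x²/Ka
C₀ = 1.91 × 10^-4 + (1.91 × 10^-4)²/(1.4 × 10^-5) = 2.80 × 10^-3 M

C₀ = 2.8 × 10^-3 M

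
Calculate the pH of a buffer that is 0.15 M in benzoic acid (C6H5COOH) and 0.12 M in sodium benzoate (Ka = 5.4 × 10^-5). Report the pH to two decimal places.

pKa = −log(5.4 × 10^-5) = 4.268
pH = pKa + log([A⁻]/[HA]) = 4.268 + log(0.12/0.15)
pH = 4.268 + (-0.097) = 4.17

pH = 4.17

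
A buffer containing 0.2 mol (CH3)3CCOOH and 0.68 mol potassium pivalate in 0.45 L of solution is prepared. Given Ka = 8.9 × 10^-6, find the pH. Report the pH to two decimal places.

pH = 5.58

pKa = −log(8.9 × 10^-6) = 5.051
Henderson–Hasselbalch: pH = pKa + log([(CH3)3CCOO-]/[(CH3)3CCOOH]) = 5.051 + log(0.68/0.2)
pH = 5.051 + (+0.531) = 5.58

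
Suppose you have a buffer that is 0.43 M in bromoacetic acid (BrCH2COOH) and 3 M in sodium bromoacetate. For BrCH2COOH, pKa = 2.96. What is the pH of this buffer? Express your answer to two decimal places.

Henderson–Hasselbalch: pH = pKa + log([BrCH2COO-]/[BrCH2COOH]) = 2.96 + log(3/0.43)
pH = 2.96 + (+0.844) = 3.80

pH = 3.80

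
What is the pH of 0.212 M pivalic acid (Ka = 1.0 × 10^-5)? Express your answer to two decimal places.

pH = 2.84

(CH3)3CCOOH ⇌ (CH3)3CCOO- + H+
From the ICE table, Ka = [H+]²/(0.212 − [H+]) = 1.0 × 10^-5.
Neglecting [H+] in the denominator: [H+] = √(1.0 × 10^-5 × 0.212) = 1.46 × 10^-3 M
([H+]/C₀ = 0.69% < 5%, so the approximation holds.)
pH = −log(1.46 × 10^-3) = 2.84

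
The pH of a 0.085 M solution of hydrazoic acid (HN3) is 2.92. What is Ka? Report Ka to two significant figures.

Ka = 1.7 × 10^-5

[H+] = 10^(-2.92) = 1.20 × 10^-3 M
At equilibrium [HA] = 0.085 − 1.20 × 10^-3 = 8.38 × 10^-2 M
Ka = [H+][A-]/[HA] = (1.20 × 10^-3)² / 8.38 × 10^-2 = 1.7 × 10^-5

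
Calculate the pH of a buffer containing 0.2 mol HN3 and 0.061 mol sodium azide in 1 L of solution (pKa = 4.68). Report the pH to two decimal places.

Using pH = pKa + log([base]/[acid]) with [base]/[acid] = 0.061/0.2:
pH = 4.68 + (-0.516) = 4.16

pH = 4.16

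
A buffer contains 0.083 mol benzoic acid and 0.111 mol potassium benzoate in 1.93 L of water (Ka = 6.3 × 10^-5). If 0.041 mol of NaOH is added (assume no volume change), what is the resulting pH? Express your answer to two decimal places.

After neutralization: n(C6H5COOH) = 0.042 mol, n(C6H5COO-) = 0.152 mol.
pKa = −log(6.3 × 10^-5) = 4.201
pH = pKa + log([A⁻]/[HA]) = 4.201 + log(0.152/0.042) = 4.201 +0.559

pH = 4.76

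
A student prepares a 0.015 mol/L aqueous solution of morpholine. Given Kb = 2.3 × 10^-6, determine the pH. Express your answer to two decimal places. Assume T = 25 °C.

pH = 10.27

C4H8ONH + H2O ⇌ C4H8ONH2+ + OH-
Kb = [OH-]²/(0.015 − [OH-]) = 2.3 × 10^-6
Since Kb ≪ C₀, [OH-] ≈ √(Kb·C₀) = 1.86 × 10^-4 M.
pOH = 3.73, so pH = 14.00 − pOH = 10.27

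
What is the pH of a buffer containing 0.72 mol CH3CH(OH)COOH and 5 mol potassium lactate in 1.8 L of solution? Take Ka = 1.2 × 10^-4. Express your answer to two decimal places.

pH = 4.76

pKa = −log(1.2 × 10^-4) = 3.921
pH = pKa + log([A⁻]/[HA]) = 3.921 + log(5/0.72)
pH = 3.921 + (+0.842) = 4.76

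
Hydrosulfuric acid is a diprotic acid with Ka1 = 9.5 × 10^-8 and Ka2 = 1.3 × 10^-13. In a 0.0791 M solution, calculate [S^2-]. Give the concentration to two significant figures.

First ionization gives [H+] ≈ [HS-] = 8.67 × 10^-5 M.
Second step: Ka2 = [H+][S^2-]/[HS-] ≈ [S^2-] (since [H+] ≈ [HS-]).
So [S^2-] ≈ Ka2.

1.3 × 10^-13 M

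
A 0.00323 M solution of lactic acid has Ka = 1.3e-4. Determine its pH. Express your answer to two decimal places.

CH3CH(OH)COOH ⇌ CH3CH(OH)COO- + H+
Ka = x²/(0.00323 − x) = 1.3 × 10^-4
The 5% rule fails; solving x² + Ka·x − Ka·C₀ = 0 exactly:
x = (−Ka + √(Ka² + 4·Ka·C₀))/2 = 5.86 × 10^-4 M
pH = −log[H+] = −log(5.86 × 10^-4) = 3.23

pH = 3.23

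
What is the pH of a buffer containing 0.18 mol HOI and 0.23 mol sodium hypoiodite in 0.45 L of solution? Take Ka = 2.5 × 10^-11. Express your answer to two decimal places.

pKa = −log(2.5 × 10^-11) = 10.602
Henderson–Hasselbalch: pH = pKa + log([OI-]/[HOI]) = 10.602 + log(0.23/0.18)
pH = 10.602 + (+0.106) = 10.71

pH = 10.71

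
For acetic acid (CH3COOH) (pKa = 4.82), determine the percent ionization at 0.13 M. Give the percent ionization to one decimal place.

1.1%

CH3COOH ⇌ CH3COO- + H+; let x = [H+] at equilibrium.
Ka = 10^(−4.82) = 1.51 × 10^-5
x ≈ √(Ka·C₀) = √(1.51 × 10^-5 × 0.13) = 1.40 × 10^-3 M
% ionization = x/C₀ × 100% = 1.40 × 10^-3/0.13 × 100% = 1.1%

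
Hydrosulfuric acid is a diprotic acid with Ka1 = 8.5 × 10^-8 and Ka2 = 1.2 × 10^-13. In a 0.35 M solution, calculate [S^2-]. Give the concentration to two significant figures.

1.2 × 10^-13 M

First ionization gives [H+] ≈ [HS-] = 1.72 × 10^-4 M.
Second step: Ka2 = [H+][S^2-]/[HS-] ≈ [S^2-] (since [H+] ≈ [HS-]).
So [S^2-] ≈ Ka2.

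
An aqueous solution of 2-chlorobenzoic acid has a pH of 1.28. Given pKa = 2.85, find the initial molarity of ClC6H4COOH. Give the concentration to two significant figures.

C₀ = 2.0 M

[H+] = 10^(-1.28) = 5.25 × 10^-2 M = x
Ka = 10^(−2.85) = 1.41 × 10^-3
Ka = x²/(C₀ − x) ⇒ C₀ = x + x²/Ka
C₀ = 5.25 × 10^-2 + (5.25 × 10^-2)²/(1.41 × 10^-3) = 2.01 M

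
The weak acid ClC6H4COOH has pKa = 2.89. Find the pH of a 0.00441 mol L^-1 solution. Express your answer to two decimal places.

pH = 2.74

ClC6H4COOH ⇌ ClC6H4COO- + H+
Ka = 10^(−2.89) = 1.29 × 10^-3
Ka = x²/(0.00441 − x) = 1.29 × 10^-3
The 5% rule fails; solving x² + Ka·x − Ka·C₀ = 0 exactly:
x = (−Ka + √(Ka² + 4·Ka·C₀))/2 = 1.83 × 10^-3 M
pH = −log(1.83 × 10^-3) = 2.74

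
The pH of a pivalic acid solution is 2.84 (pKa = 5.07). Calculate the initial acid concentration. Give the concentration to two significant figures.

[H+] = 10^(-2.84) = 1.45 × 10^-3 M = x
Ka = 10^(−5.07) = 8.51 × 10^-6
Ka = x²/(C₀ − x) ⇒ C₀ = x + x²/Ka
C₀ = 1.45 × 10^-3 + (1.45 × 10^-3)²/(8.51 × 10^-6) = 2.49 × 10^-1 M

C₀ = 2.5 × 10^-1 M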